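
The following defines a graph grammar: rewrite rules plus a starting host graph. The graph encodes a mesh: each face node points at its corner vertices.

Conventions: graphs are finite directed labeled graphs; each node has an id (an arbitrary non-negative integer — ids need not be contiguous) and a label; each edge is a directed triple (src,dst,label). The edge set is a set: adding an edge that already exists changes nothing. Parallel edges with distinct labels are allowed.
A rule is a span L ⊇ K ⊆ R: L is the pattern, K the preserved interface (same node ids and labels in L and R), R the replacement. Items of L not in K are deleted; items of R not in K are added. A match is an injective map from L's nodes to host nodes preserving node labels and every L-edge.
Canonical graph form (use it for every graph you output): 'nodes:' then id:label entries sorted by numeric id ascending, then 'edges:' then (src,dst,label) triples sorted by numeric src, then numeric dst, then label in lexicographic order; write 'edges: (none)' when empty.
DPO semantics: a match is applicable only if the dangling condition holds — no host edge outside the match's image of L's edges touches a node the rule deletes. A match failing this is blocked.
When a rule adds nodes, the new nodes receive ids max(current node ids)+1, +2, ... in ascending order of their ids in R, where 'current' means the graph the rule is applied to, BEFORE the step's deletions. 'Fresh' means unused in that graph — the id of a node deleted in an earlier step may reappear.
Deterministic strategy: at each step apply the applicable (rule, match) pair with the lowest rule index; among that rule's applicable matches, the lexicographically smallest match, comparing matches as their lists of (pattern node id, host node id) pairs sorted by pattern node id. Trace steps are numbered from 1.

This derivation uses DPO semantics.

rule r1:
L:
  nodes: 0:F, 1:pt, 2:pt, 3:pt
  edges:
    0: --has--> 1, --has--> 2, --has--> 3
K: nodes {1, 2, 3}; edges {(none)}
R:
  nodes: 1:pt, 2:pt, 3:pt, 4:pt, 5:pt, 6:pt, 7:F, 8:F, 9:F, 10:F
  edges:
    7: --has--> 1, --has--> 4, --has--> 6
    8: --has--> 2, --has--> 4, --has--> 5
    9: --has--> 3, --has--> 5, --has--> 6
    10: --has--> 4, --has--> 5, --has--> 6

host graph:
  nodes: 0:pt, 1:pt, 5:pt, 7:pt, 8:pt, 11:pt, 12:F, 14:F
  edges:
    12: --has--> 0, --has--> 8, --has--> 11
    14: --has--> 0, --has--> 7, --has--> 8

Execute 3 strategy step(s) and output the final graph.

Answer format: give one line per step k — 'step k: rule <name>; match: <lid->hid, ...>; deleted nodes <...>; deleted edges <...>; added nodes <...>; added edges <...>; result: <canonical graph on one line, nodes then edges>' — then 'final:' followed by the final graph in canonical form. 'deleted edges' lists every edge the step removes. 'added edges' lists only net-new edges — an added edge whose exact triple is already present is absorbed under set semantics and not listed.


step 1: rule r1; match: 0->12, 1->0, 2->8, 3->11; deleted nodes 12; deleted edges (12,0,has); (12,8,has); (12,11,has); added nodes 15, 16, 17, 18, 19, 20, 21; added edges (18,0,has); (18,15,has); (18,17,has); (19,8,has); (19,15,has); (19,16,has); (20,11,has); (20,16,has); (20,17,has); (21,15,has); (21,16,has); (21,17,has); result: nodes: 0:pt, 1:pt, 5:pt, 7:pt, 8:pt, 11:pt, 14:F, 15:pt, 16:pt, 17:pt, 18:F, 19:F, 20:F, 21:F edges: (14,0,has); (14,7,has); (14,8,has); (18,0,has); (18,15,has); (18,17,has); (19,8,has); (19,15,has); (19,16,has); (20,11,has); (20,16,has); (20,17,has); (21,15,has); (21,16,has); (21,17,has)
step 2: rule r1; match: 0->14, 1->0, 2->7, 3->8; deleted nodes 14; deleted edges (14,0,has); (14,7,has); (14,8,has); added nodes 22, 23, 24, 25, 26, 27, 28; added edges (25,0,has); (25,22,has); (25,24,has); (26,7,has); (26,22,has); (26,23,has); (27,8,has); (27,23,has); (27,24,has); (28,22,has); (28,23,has); (28,24,has); result: nodes: 0:pt, 1:pt, 5:pt, 7:pt, 8:pt, 11:pt, 15:pt, 16:pt, 17:pt, 18:F, 19:F, 20:F, 21:F, 22:pt, 23:pt, 24:pt, 25:F, 26:F, 27:F, 28:F edges: (18,0,has); (18,15,has); (18,17,has); (19,8,has); (19,15,has); (19,16,has); (20,11,has); (20,16,has); (20,17,has); (21,15,has); (21,16,has); (21,17,has); (25,0,has); (25,22,has); (25,24,has); (26,7,has); (26,22,has); (26,23,has); (27,8,has); (27,23,has); (27,24,has); (28,22,has); (28,23,has); (28,24,has)
step 3: rule r1; match: 0->18, 1->0, 2->15, 3->17; deleted nodes 18; deleted edges (18,0,has); (18,15,has); (18,17,has); added nodes 29, 30, 31, 32, 33, 34, 35; added edges (32,0,has); (32,29,has); (32,31,has); (33,15,has); (33,29,has); (33,30,has); (34,17,has); (34,30,has); (34,31,has); (35,29,has); (35,30,has); (35,31,has); result: nodes: 0:pt, 1:pt, 5:pt, 7:pt, 8:pt, 11:pt, 15:pt, 16:pt, 17:pt, 19:F, 20:F, 21:F, 22:pt, 23:pt, 24:pt, 25:F, 26:F, 27:F, 28:F, 29:pt, 30:pt, 31:pt, 32:F, 33:F, 34:F, 35:F edges: (19,8,has); (19,15,has); (19,16,has); (20,11,has); (20,16,has); (20,17,has); (21,15,has); (21,16,has); (21,17,has); (25,0,has); (25,22,has); (25,24,has); (26,7,has); (26,22,has); (26,23,has); (27,8,has); (27,23,has); (27,24,has); (28,22,has); (28,23,has); (28,24,has); (32,0,has); (32,29,has); (32,31,has); (33,15,has); (33,29,has); (33,30,has); (34,17,has); (34,30,has); (34,31,has); (35,29,has); (35,30,has); (35,31,has)
final:
nodes: 0:pt, 1:pt, 5:pt, 7:pt, 8:pt, 11:pt, 15:pt, 16:pt, 17:pt, 19:F, 20:F, 21:F, 22:pt, 23:pt, 24:pt, 25:F, 26:F, 27:F, 28:F, 29:pt, 30:pt, 31:pt, 32:F, 33:F, 34:F, 35:F
edges: (19,8,has); (19,15,has); (19,16,has); (20,11,has); (20,16,has); (20,17,has); (21,15,has); (21,16,has); (21,17,has); (25,0,has); (25,22,has); (25,24,has); (26,7,has); (26,22,has); (26,23,has); (27,8,has); (27,23,has); (27,24,has); (28,22,has); (28,23,has); (28,24,has); (32,0,has); (32,29,has); (32,31,has); (33,15,has); (33,29,has); (33,30,has); (34,17,has); (34,30,has); (34,31,has); (35,29,has); (35,30,has); (35,31,has)


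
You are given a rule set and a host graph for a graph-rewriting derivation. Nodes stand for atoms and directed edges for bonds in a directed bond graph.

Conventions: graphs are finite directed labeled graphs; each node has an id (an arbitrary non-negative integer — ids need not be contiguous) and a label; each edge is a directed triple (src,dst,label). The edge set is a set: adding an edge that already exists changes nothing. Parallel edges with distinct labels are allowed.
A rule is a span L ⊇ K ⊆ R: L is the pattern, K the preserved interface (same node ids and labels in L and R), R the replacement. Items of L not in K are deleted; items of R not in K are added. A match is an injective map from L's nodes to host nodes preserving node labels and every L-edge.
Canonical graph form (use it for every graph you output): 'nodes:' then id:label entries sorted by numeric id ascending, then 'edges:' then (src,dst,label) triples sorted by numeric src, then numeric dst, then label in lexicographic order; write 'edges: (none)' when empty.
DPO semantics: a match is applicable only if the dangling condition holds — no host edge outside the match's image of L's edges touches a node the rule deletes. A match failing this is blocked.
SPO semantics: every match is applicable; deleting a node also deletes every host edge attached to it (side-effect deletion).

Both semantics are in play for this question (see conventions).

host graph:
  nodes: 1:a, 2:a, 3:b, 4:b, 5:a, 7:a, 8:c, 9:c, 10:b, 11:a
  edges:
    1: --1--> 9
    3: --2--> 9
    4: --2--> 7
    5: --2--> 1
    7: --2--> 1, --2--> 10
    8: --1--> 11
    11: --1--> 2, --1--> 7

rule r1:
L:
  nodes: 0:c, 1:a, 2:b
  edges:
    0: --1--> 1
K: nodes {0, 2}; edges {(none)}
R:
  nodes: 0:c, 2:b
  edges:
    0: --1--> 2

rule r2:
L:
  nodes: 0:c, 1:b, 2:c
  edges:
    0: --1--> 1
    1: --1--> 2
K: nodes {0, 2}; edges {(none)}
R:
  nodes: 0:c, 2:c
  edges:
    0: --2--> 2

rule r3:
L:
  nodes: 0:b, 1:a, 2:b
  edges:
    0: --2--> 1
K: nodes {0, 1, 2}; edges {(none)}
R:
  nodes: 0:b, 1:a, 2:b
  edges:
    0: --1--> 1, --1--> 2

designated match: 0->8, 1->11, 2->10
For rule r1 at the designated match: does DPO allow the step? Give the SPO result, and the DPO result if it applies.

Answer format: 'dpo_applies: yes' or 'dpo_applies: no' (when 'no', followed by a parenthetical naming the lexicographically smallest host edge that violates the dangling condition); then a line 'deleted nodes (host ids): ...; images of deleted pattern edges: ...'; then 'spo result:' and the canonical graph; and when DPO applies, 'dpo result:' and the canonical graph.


dpo_applies: no
(the rule deletes node 11, which keeps host edge (11,2,1) outside the match image — the dangling condition fails, DPO blocks; SPO proceeds and side-deletes such edges)
deleted nodes (host ids): 11; images of deleted pattern edges: (8,11,1)
spo result:
nodes: 1:a, 2:a, 3:b, 4:b, 5:a, 7:a, 8:c, 9:c, 10:b
edges: (1,9,1); (3,9,2); (4,7,2); (5,1,2); (7,1,2); (7,10,2); (8,10,1)


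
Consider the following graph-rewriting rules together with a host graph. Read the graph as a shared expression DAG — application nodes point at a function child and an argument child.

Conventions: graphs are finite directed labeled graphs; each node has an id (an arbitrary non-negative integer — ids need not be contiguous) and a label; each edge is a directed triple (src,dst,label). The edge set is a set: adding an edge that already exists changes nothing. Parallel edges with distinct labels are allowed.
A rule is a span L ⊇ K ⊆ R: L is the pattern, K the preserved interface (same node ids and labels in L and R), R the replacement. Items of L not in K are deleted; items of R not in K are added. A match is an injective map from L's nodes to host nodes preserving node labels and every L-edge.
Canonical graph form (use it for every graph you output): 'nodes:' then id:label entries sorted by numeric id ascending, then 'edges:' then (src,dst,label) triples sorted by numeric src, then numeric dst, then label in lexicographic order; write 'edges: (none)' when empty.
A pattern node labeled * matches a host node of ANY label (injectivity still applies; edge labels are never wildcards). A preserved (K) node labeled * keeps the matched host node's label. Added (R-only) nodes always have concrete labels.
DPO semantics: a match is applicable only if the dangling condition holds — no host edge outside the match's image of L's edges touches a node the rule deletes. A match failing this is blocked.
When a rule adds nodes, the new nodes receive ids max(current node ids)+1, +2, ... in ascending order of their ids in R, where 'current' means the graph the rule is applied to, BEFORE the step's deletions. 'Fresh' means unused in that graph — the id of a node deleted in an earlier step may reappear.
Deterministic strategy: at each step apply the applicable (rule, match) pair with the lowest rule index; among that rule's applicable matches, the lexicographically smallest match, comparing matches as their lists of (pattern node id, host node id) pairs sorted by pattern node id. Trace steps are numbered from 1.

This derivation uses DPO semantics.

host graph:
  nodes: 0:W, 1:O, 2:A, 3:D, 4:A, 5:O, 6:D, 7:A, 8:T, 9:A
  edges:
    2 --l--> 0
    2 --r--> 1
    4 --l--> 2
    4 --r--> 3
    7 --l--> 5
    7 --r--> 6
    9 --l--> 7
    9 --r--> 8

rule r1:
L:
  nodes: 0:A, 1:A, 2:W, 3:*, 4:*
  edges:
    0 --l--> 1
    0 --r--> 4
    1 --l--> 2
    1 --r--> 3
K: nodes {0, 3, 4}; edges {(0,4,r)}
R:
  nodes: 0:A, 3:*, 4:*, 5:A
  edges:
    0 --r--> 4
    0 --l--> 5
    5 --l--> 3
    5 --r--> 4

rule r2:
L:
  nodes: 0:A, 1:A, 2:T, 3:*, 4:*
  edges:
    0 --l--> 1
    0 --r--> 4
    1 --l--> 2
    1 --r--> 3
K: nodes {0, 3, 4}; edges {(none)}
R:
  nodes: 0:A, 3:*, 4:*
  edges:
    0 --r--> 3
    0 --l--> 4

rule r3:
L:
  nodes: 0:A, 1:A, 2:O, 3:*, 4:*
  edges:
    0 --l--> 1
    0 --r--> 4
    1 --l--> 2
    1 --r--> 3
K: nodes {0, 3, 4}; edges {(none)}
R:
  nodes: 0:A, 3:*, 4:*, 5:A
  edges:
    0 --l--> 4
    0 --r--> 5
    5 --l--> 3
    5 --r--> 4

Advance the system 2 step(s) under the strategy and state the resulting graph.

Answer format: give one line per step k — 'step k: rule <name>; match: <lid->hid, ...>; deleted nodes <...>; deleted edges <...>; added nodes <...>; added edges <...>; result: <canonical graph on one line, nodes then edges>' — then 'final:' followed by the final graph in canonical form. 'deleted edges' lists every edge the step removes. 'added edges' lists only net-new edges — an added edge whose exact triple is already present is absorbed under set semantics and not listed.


step 1: rule r1; match: 0->4, 1->2, 2->0, 3->1, 4->3; deleted nodes 0, 2; deleted edges (2,0,l); (2,1,r); (4,2,l); added nodes 10; added edges (4,10,l); (10,1,l); (10,3,r); result: nodes: 1:O, 3:D, 4:A, 5:O, 6:D, 7:A, 8:T, 9:A, 10:A edges: (4,3,r); (4,10,l); (7,5,l); (7,6,r); (9,7,l); (9,8,r); (10,1,l); (10,3,r)
step 2: rule r3; match: 0->9, 1->7, 2->5, 3->6, 4->8; deleted nodes 5, 7; deleted edges (7,5,l); (7,6,r); (9,7,l); (9,8,r); added nodes 11; added edges (9,8,l); (9,11,r); (11,6,l); (11,8,r); result: nodes: 1:O, 3:D, 4:A, 6:D, 8:T, 9:A, 10:A, 11:A edges: (4,3,r); (4,10,l); (9,8,l); (9,11,r); (10,1,l); (10,3,r); (11,6,l); (11,8,r)
final:
nodes: 1:O, 3:D, 4:A, 6:D, 8:T, 9:A, 10:A, 11:A
edges: (4,3,r); (4,10,l); (9,8,l); (9,11,r); (10,1,l); (10,3,r); (11,6,l); (11,8,r)


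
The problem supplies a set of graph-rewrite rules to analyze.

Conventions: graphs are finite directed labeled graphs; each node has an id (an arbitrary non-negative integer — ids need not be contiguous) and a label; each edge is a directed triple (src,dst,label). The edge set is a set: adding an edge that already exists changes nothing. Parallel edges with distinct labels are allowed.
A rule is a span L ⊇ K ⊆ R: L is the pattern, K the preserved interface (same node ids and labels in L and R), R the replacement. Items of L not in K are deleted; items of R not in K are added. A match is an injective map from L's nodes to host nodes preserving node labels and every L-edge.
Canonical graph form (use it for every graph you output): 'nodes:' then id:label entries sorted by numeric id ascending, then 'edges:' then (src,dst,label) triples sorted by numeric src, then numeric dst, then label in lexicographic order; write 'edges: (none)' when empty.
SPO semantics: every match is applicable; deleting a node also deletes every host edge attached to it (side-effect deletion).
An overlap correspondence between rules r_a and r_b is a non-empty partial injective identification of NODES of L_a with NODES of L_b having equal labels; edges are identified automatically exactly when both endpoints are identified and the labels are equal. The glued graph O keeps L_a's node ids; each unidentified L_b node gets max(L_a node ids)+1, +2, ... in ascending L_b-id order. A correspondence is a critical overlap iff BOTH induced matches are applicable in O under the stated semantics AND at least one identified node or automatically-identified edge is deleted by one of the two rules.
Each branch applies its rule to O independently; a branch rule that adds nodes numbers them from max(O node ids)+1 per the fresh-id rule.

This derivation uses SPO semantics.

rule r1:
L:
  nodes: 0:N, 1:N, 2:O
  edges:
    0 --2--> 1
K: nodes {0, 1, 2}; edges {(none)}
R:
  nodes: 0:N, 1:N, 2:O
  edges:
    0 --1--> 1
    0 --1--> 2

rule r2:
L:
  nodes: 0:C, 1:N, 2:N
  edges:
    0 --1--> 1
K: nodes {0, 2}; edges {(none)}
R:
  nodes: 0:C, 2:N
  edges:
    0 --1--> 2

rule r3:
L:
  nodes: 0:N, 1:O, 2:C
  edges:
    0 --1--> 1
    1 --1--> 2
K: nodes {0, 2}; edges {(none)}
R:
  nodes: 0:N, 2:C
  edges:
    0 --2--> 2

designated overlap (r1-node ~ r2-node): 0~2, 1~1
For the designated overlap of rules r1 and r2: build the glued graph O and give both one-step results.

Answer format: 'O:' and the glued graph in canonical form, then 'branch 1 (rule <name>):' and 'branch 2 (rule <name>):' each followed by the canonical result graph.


O:
nodes: 0:N, 1:N, 2:O, 3:C
edges: (0,1,2); (3,1,1)
branch 1 (rule r1):
nodes: 0:N, 1:N, 2:O, 3:C
edges: (0,1,1); (0,2,1); (3,1,1)
branch 2 (rule r2):
nodes: 0:N, 2:O, 3:C
edges: (3,0,1)


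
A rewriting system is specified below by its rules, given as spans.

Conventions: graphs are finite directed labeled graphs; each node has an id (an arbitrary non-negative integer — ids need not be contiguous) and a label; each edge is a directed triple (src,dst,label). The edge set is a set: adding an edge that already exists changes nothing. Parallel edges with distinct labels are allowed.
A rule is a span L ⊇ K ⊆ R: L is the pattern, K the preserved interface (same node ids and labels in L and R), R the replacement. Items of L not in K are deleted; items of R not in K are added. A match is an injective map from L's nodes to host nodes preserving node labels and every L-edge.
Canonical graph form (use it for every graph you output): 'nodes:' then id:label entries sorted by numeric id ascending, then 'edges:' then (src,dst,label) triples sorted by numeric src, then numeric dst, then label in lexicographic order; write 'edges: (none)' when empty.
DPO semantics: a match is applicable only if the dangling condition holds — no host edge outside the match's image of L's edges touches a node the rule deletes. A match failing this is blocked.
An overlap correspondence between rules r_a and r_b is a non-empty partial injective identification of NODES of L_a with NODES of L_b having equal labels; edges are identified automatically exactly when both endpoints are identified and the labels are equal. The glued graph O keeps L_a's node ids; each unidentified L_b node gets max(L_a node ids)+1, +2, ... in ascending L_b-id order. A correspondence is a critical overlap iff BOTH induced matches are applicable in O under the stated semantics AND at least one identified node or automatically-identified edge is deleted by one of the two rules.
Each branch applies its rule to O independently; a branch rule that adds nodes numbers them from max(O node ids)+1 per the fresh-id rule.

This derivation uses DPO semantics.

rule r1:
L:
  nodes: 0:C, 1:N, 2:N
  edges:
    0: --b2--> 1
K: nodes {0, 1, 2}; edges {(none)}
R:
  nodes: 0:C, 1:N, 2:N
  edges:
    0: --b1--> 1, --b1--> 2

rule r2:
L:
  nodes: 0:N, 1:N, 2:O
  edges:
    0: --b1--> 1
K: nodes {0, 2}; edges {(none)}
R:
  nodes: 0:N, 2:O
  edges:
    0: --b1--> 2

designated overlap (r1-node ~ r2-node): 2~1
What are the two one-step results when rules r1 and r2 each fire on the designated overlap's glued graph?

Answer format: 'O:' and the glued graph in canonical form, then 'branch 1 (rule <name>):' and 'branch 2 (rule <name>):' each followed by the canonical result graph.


O:
nodes: 0:C, 1:N, 2:N, 3:N, 4:O
edges: (0,1,b2); (3,2,b1)
branch 1 (rule r1):
nodes: 0:C, 1:N, 2:N, 3:N, 4:O
edges: (0,1,b1); (0,2,b1); (3,2,b1)
branch 2 (rule r2):
nodes: 0:C, 1:N, 3:N, 4:O
edges: (0,1,b2); (3,4,b1)


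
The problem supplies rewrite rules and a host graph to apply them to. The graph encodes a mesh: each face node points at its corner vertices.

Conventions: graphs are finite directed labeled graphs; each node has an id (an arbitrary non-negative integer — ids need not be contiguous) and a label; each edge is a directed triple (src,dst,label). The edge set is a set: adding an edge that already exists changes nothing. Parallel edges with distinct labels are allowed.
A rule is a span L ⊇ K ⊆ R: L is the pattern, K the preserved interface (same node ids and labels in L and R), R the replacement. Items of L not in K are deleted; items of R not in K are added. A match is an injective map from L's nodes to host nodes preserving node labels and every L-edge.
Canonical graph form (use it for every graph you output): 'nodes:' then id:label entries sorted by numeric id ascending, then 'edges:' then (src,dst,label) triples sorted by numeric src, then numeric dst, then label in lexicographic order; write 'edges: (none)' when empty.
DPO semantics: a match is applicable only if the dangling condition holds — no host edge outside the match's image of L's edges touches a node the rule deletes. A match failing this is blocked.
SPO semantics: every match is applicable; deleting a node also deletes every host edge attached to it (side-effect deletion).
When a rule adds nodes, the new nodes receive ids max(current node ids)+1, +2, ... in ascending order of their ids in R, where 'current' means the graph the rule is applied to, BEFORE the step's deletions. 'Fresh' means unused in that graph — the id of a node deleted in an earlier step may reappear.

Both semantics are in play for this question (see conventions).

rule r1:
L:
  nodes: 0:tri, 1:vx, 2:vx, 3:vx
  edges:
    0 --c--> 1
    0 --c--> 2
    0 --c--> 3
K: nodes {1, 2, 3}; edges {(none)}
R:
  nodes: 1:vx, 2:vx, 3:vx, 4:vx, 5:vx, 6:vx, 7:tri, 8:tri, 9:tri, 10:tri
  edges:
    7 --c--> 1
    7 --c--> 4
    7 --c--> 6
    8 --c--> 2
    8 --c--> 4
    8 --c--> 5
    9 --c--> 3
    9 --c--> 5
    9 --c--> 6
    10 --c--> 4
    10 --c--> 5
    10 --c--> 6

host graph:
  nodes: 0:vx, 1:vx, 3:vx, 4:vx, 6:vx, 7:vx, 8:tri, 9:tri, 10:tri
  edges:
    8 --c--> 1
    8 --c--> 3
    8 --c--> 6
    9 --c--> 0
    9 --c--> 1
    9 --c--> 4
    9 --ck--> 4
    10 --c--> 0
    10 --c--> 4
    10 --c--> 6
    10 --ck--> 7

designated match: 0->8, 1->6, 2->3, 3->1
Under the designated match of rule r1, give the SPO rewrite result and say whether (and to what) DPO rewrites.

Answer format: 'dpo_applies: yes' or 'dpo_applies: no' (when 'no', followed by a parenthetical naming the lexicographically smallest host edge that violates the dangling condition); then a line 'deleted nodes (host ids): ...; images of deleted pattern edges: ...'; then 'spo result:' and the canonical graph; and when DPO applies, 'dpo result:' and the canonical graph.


dpo_applies: yes
deleted nodes (host ids): 8; images of deleted pattern edges: (8,1,c); (8,3,c); (8,6,c)
spo result:
nodes: 0:vx, 1:vx, 3:vx, 4:vx, 6:vx, 7:vx, 9:tri, 10:tri, 11:vx, 12:vx, 13:vx, 14:tri, 15:tri, 16:tri, 17:tri
edges: (9,0,c); (9,1,c); (9,4,c); (9,4,ck); (10,0,c); (10,4,c); (10,6,c); (10,7,ck); (14,6,c); (14,11,c); (14,13,c); (15,3,c); (15,11,c); (15,12,c); (16,1,c); (16,12,c); (16,13,c); (17,11,c); (17,12,c); (17,13,c)
dpo result:
nodes: 0:vx, 1:vx, 3:vx, 4:vx, 6:vx, 7:vx, 9:tri, 10:tri, 11:vx, 12:vx, 13:vx, 14:tri, 15:tri, 16:tri, 17:tri
edges: (9,0,c); (9,1,c); (9,4,c); (9,4,ck); (10,0,c); (10,4,c); (10,6,c); (10,7,ck); (14,6,c); (14,11,c); (14,13,c); (15,3,c); (15,11,c); (15,12,c); (16,1,c); (16,12,c); (16,13,c); (17,11,c); (17,12,c); (17,13,c)


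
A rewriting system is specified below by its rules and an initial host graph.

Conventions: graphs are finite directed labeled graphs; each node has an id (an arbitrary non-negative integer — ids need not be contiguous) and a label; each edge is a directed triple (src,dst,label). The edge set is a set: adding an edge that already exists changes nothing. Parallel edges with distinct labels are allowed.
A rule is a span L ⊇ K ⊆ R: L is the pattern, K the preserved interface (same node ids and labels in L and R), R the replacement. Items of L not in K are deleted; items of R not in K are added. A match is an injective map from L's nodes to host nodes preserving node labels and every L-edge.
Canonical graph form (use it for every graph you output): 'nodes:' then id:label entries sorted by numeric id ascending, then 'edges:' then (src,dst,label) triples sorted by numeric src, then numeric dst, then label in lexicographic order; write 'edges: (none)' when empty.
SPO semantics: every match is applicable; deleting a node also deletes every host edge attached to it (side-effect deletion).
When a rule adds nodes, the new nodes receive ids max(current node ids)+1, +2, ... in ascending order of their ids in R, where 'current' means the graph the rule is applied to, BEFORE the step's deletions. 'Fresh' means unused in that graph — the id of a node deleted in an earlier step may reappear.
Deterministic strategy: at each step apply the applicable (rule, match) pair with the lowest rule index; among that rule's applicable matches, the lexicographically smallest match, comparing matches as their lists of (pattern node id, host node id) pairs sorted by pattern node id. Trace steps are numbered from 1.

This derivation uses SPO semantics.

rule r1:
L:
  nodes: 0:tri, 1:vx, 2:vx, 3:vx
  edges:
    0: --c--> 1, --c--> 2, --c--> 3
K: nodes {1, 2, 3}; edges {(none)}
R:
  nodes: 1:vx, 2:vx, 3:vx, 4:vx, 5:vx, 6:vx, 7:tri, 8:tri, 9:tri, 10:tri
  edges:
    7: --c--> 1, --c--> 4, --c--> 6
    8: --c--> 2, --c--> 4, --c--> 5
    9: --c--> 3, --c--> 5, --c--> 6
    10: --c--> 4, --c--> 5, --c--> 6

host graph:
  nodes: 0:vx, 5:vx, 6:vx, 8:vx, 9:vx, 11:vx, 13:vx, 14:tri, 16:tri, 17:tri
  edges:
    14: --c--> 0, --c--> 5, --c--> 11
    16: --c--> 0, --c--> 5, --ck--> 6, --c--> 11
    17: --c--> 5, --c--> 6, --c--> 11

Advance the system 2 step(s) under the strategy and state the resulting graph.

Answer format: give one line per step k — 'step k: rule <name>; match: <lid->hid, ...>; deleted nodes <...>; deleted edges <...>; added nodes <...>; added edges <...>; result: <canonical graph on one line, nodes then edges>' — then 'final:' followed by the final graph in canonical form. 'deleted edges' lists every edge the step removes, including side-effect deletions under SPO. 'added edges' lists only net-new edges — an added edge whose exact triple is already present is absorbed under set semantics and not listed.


step 1: rule r1; match: 0->14, 1->0, 2->5, 3->11; deleted nodes 14; deleted edges (14,0,c); (14,5,c); (14,11,c); added nodes 18, 19, 20, 21, 22, 23, 24; added edges (21,0,c); (21,18,c); (21,20,c); (22,5,c); (22,18,c); (22,19,c); (23,11,c); (23,19,c); (23,20,c); (24,18,c); (24,19,c); (24,20,c); result: nodes: 0:vx, 5:vx, 6:vx, 8:vx, 9:vx, 11:vx, 13:vx, 16:tri, 17:tri, 18:vx, 19:vx, 20:vx, 21:tri, 22:tri, 23:tri, 24:tri edges: (16,0,c); (16,5,c); (16,6,ck); (16,11,c); (17,5,c); (17,6,c); (17,11,c); (21,0,c); (21,18,c); (21,20,c); (22,5,c); (22,18,c); (22,19,c); (23,11,c); (23,19,c); (23,20,c); (24,18,c); (24,19,c); (24,20,c)
step 2: rule r1; match: 0->16, 1->0, 2->5, 3->11; deleted nodes 16; deleted edges (16,0,c); (16,5,c); (16,6,ck); (16,11,c); added nodes 25, 26, 27, 28, 29, 30, 31; added edges (28,0,c); (28,25,c); (28,27,c); (29,5,c); (29,25,c); (29,26,c); (30,11,c); (30,26,c); (30,27,c); (31,25,c); (31,26,c); (31,27,c); result: nodes: 0:vx, 5:vx, 6:vx, 8:vx, 9:vx, 11:vx, 13:vx, 17:tri, 18:vx, 19:vx, 20:vx, 21:tri, 22:tri, 23:tri, 24:tri, 25:vx, 26:vx, 27:vx, 28:tri, 29:tri, 30:tri, 31:tri edges: (17,5,c); (17,6,c); (17,11,c); (21,0,c); (21,18,c); (21,20,c); (22,5,c); (22,18,c); (22,19,c); (23,11,c); (23,19,c); (23,20,c); (24,18,c); (24,19,c); (24,20,c); (28,0,c); (28,25,c); (28,27,c); (29,5,c); (29,25,c); (29,26,c); (30,11,c); (30,26,c); (30,27,c); (31,25,c); (31,26,c); (31,27,c)
final:
nodes: 0:vx, 5:vx, 6:vx, 8:vx, 9:vx, 11:vx, 13:vx, 17:tri, 18:vx, 19:vx, 20:vx, 21:tri, 22:tri, 23:tri, 24:tri, 25:vx, 26:vx, 27:vx, 28:tri, 29:tri, 30:tri, 31:tri
edges: (17,5,c); (17,6,c); (17,11,c); (21,0,c); (21,18,c); (21,20,c); (22,5,c); (22,18,c); (22,19,c); (23,11,c); (23,19,c); (23,20,c); (24,18,c); (24,19,c); (24,20,c); (28,0,c); (28,25,c); (28,27,c); (29,5,c); (29,25,c); (29,26,c); (30,11,c); (30,26,c); (30,27,c); (31,25,c); (31,26,c); (31,27,c)


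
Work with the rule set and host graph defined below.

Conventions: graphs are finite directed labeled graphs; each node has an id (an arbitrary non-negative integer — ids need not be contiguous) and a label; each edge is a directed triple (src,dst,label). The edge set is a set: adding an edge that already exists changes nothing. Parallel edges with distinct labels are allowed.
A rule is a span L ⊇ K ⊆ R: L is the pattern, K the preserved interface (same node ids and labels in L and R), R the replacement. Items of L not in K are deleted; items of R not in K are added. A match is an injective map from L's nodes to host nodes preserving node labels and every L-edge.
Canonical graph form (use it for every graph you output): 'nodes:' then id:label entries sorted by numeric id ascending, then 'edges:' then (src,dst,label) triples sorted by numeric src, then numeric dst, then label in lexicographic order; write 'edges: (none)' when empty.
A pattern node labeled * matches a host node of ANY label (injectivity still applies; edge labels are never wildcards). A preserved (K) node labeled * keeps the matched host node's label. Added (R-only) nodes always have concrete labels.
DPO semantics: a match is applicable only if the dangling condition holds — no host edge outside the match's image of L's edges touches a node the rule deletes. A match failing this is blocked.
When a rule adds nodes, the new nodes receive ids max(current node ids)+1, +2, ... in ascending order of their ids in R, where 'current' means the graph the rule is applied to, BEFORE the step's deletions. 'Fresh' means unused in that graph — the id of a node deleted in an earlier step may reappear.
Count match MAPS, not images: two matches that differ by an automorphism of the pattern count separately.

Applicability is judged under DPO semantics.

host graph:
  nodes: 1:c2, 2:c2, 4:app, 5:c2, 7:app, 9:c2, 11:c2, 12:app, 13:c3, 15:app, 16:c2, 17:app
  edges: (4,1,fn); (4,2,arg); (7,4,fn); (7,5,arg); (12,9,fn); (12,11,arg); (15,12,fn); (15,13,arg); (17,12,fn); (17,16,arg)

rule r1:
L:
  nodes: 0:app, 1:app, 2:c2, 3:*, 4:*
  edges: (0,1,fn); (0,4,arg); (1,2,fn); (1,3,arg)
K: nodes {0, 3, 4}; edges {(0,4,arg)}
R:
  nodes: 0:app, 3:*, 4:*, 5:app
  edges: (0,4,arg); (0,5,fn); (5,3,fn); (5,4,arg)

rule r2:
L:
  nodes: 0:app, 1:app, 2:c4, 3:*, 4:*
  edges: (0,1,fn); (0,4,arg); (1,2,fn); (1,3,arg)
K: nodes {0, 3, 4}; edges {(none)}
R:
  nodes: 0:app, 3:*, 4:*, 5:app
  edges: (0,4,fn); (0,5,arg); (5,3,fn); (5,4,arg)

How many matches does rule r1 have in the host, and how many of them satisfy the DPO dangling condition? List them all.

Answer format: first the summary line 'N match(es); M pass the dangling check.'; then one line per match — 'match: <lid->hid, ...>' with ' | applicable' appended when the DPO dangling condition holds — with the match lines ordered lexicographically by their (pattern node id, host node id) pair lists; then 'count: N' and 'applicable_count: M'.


3 match(es); 1 pass the dangling check.
match: 0->7, 1->4, 2->1, 3->2, 4->5 | applicable
match: 0->15, 1->12, 2->9, 3->11, 4->13
match: 0->17, 1->12, 2->9, 3->11, 4->16
count: 3
applicable_count: 1


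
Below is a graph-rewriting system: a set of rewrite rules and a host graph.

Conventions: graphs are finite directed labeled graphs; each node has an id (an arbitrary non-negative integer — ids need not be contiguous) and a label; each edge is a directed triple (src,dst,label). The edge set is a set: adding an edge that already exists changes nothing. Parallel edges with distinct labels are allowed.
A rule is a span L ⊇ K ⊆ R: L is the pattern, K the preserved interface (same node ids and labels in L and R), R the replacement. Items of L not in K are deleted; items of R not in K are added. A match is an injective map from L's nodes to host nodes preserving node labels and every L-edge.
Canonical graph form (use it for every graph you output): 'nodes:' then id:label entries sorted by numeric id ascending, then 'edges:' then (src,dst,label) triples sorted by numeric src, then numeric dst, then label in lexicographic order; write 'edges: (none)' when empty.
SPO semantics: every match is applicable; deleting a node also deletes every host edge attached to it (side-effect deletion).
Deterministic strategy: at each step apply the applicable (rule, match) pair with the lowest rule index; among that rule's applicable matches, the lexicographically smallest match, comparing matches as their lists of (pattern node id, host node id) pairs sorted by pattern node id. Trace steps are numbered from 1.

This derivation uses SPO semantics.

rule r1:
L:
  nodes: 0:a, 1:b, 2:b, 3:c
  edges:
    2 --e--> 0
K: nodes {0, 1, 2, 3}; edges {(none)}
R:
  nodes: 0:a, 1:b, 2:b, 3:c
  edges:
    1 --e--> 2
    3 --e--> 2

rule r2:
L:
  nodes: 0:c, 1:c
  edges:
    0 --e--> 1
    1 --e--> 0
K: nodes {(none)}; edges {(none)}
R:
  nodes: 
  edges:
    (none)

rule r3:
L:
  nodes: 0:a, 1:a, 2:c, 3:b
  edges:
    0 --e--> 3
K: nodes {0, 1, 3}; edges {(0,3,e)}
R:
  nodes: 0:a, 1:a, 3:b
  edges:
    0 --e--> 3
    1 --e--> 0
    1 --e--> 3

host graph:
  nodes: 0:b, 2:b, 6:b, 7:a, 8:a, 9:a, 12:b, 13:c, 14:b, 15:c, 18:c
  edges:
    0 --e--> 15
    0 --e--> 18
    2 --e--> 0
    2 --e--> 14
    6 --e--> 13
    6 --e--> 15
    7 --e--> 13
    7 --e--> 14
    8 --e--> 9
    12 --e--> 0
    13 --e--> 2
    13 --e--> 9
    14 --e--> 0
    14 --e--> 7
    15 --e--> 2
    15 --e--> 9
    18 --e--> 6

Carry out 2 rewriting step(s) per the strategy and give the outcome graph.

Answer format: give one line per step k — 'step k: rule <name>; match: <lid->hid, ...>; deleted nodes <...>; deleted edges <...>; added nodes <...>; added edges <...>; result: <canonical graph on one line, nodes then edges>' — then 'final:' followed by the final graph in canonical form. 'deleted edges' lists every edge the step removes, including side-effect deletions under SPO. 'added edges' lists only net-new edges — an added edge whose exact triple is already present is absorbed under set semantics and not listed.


step 1: rule r1; match: 0->7, 1->0, 2->14, 3->13; deleted nodes (none); deleted edges (14,7,e); added nodes (none); added edges (0,14,e); (13,14,e); result: nodes: 0:b, 2:b, 6:b, 7:a, 8:a, 9:a, 12:b, 13:c, 14:b, 15:c, 18:c edges: (0,14,e); (0,15,e); (0,18,e); (2,0,e); (2,14,e); (6,13,e); (6,15,e); (7,13,e); (7,14,e); (8,9,e); (12,0,e); (13,2,e); (13,9,e); (13,14,e); (14,0,e); (15,2,e); (15,9,e); (18,6,e)
step 2: rule r3; match: 0->7, 1->8, 2->13, 3->14; deleted nodes 13; deleted edges (6,13,e); (7,13,e); (13,2,e); (13,9,e); (13,14,e); added nodes (none); added edges (8,7,e); (8,14,e); result: nodes: 0:b, 2:b, 6:b, 7:a, 8:a, 9:a, 12:b, 14:b, 15:c, 18:c edges: (0,14,e); (0,15,e); (0,18,e); (2,0,e); (2,14,e); (6,15,e); (7,14,e); (8,7,e); (8,9,e); (8,14,e); (12,0,e); (14,0,e); (15,2,e); (15,9,e); (18,6,e)
final:
nodes: 0:b, 2:b, 6:b, 7:a, 8:a, 9:a, 12:b, 14:b, 15:c, 18:c
edges: (0,14,e); (0,15,e); (0,18,e); (2,0,e); (2,14,e); (6,15,e); (7,14,e); (8,7,e); (8,9,e); (8,14,e); (12,0,e); (14,0,e); (15,2,e); (15,9,e); (18,6,e)


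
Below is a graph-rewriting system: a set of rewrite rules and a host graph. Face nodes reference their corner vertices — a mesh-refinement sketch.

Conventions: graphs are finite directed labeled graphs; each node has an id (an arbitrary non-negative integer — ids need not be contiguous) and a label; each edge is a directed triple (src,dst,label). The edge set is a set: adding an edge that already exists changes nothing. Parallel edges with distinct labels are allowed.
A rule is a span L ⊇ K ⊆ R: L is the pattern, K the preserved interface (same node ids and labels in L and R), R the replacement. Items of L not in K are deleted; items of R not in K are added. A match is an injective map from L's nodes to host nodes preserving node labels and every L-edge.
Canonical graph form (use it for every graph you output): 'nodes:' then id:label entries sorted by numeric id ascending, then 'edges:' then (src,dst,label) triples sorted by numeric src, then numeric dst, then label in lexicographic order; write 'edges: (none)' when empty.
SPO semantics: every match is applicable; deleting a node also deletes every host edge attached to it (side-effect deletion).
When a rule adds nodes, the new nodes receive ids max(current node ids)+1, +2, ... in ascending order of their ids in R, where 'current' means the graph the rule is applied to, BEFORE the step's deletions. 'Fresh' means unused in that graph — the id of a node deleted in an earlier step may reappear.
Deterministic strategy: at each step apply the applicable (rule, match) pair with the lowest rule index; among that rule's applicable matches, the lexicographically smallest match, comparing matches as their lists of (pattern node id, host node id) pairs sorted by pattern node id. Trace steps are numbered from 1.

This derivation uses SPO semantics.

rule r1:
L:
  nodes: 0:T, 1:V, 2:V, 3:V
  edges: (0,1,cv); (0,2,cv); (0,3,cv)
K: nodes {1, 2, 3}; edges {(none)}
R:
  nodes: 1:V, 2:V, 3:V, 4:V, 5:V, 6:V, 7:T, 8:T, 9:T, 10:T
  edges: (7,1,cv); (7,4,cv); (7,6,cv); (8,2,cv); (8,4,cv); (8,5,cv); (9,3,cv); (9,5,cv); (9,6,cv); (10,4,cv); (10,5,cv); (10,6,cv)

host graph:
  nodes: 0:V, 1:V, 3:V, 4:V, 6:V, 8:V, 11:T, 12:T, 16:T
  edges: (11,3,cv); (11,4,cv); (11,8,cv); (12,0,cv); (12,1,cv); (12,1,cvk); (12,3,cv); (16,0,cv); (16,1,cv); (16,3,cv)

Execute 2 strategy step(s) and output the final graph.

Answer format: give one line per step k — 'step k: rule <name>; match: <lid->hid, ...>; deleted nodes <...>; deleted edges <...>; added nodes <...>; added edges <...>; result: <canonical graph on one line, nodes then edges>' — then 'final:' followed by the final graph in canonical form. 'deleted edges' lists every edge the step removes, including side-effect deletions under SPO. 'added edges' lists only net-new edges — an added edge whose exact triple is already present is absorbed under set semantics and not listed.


step 1: rule r1; match: 0->11, 1->3, 2->4, 3->8; deleted nodes 11; deleted edges (11,3,cv); (11,4,cv); (11,8,cv); added nodes 17, 18, 19, 20, 21, 22, 23; added edges (20,3,cv); (20,17,cv); (20,19,cv); (21,4,cv); (21,17,cv); (21,18,cv); (22,8,cv); (22,18,cv); (22,19,cv); (23,17,cv); (23,18,cv); (23,19,cv); result: nodes: 0:V, 1:V, 3:V, 4:V, 6:V, 8:V, 12:T, 16:T, 17:V, 18:V, 19:V, 20:T, 21:T, 22:T, 23:T edges: (12,0,cv); (12,1,cv); (12,1,cvk); (12,3,cv); (16,0,cv); (16,1,cv); (16,3,cv); (20,3,cv); (20,17,cv); (20,19,cv); (21,4,cv); (21,17,cv); (21,18,cv); (22,8,cv); (22,18,cv); (22,19,cv); (23,17,cv); (23,18,cv); (23,19,cv)
step 2: rule r1; match: 0->12, 1->0, 2->1, 3->3; deleted nodes 12; deleted edges (12,0,cv); (12,1,cv); (12,1,cvk); (12,3,cv); added nodes 24, 25, 26, 27, 28, 29, 30; added edges (27,0,cv); (27,24,cv); (27,26,cv); (28,1,cv); (28,24,cv); (28,25,cv); (29,3,cv); (29,25,cv); (29,26,cv); (30,24,cv); (30,25,cv); (30,26,cv); result: nodes: 0:V, 1:V, 3:V, 4:V, 6:V, 8:V, 16:T, 17:V, 18:V, 19:V, 20:T, 21:T, 22:T, 23:T, 24:V, 25:V, 26:V, 27:T, 28:T, 29:T, 30:T edges: (16,0,cv); (16,1,cv); (16,3,cv); (20,3,cv); (20,17,cv); (20,19,cv); (21,4,cv); (21,17,cv); (21,18,cv); (22,8,cv); (22,18,cv); (22,19,cv); (23,17,cv); (23,18,cv); (23,19,cv); (27,0,cv); (27,24,cv); (27,26,cv); (28,1,cv); (28,24,cv); (28,25,cv); (29,3,cv); (29,25,cv); (29,26,cv); (30,24,cv); (30,25,cv); (30,26,cv)
final:
nodes: 0:V, 1:V, 3:V, 4:V, 6:V, 8:V, 16:T, 17:V, 18:V, 19:V, 20:T, 21:T, 22:T, 23:T, 24:V, 25:V, 26:V, 27:T, 28:T, 29:T, 30:T
edges: (16,0,cv); (16,1,cv); (16,3,cv); (20,3,cv); (20,17,cv); (20,19,cv); (21,4,cv); (21,17,cv); (21,18,cv); (22,8,cv); (22,18,cv); (22,19,cv); (23,17,cv); (23,18,cv); (23,19,cv); (27,0,cv); (27,24,cv); (27,26,cv); (28,1,cv); (28,24,cv); (28,25,cv); (29,3,cv); (29,25,cv); (29,26,cv); (30,24,cv); (30,25,cv); (30,26,cv)


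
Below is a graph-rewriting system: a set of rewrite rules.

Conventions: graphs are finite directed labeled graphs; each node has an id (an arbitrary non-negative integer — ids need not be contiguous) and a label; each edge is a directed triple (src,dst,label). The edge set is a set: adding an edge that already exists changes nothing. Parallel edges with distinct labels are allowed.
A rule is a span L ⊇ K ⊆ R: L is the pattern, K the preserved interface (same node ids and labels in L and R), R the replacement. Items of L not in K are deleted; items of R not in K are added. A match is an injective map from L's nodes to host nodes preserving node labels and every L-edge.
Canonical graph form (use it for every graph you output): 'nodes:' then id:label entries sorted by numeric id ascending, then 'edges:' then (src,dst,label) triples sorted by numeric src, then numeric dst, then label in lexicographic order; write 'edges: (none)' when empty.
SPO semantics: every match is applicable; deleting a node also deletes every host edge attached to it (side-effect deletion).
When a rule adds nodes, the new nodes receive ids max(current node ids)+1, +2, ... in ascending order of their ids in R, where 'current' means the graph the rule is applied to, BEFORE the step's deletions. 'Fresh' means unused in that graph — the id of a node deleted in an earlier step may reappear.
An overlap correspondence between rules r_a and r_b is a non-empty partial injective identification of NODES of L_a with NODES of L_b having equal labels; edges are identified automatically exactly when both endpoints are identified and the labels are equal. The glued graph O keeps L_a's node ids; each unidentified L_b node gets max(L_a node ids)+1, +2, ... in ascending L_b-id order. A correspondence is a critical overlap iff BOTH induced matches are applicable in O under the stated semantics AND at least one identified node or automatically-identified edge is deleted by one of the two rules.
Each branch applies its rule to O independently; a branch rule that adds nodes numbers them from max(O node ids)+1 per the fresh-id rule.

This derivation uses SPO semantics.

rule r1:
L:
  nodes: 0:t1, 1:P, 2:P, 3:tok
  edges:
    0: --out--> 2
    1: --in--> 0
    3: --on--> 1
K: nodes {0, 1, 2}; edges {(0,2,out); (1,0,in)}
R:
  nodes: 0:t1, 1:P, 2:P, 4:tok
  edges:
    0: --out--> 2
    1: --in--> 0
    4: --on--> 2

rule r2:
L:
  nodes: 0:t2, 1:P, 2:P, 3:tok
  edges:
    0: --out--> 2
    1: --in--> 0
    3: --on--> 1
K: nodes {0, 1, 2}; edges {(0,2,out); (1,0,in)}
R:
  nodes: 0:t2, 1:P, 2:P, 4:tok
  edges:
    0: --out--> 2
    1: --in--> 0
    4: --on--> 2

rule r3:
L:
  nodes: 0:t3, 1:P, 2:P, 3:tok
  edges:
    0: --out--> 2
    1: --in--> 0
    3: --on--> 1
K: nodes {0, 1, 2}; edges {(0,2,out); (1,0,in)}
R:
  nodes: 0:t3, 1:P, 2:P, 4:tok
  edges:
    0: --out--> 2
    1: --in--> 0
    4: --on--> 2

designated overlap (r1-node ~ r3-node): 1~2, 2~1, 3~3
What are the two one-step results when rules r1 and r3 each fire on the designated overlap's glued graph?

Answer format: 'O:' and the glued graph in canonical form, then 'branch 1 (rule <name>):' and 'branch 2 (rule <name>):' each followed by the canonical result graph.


O:
nodes: 0:t1, 1:P, 2:P, 3:tok, 4:t3
edges: (0,2,out); (1,0,in); (2,4,in); (3,1,on); (3,2,on); (4,1,out)
branch 1 (rule r1):
nodes: 0:t1, 1:P, 2:P, 4:t3, 5:tok
edges: (0,2,out); (1,0,in); (2,4,in); (4,1,out); (5,2,on)
branch 2 (rule r3):
nodes: 0:t1, 1:P, 2:P, 4:t3, 5:tok
edges: (0,2,out); (1,0,in); (2,4,in); (4,1,out); (5,1,on)
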